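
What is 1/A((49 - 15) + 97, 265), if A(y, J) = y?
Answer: 1/131 ≈ 0.0076336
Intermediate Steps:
1/A((49 - 15) + 97, 265) = 1/((49 - 15) + 97) = 1/(34 + 97) = 1/131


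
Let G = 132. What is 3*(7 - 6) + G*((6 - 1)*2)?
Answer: 1323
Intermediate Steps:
3*(7 - 6) + G*((6 - 1)*2) = 3*(7 - 6) + 132*((6 - 1)*2) = 3*1 + 132*(5*2) = 3 + 132*10 = 3 + 1320 = 1323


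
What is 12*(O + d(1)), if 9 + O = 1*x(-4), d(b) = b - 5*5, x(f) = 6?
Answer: -324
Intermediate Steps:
d(b) = -25 + b (d(b) = b - 25 = -25 + b)
O = -3 (O = -9 + 1*6 = -9 + 6 = -3)
12*(O + d(1)) = 12*(-3 + (-25 + 1)) = 12*(-3 - 24) = 12*(-27) = -324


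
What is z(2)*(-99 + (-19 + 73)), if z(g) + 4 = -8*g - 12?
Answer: 1440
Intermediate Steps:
z(g) = -16 - 8*g (z(g) = -4 + (-8*g - 12) = -4 + (-12 - 8*g) = -16 - 8*g)
z(2)*(-99 + (-19 + 73)) = (-16 - 8*2)*(-99 + (-19 + 73)) = (-16 - 16)*(-99 + 54) = -32*(-45) = 1440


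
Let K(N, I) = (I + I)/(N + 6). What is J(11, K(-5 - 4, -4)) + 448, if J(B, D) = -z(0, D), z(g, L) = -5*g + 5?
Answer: 443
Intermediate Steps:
K(N, I) = 2*I/(6 + N) (K(N, I) = (2*I)/(6 + N) = 2*I/(6 + N))
z(g, L) = 5 - 5*g
J(B, D) = -5 (J(B, D) = -(5 - 5*0) = -(5 + 0) = -1*5 = -5)
J(11, K(-5 - 4, -4)) + 448 = -5 + 448 = 443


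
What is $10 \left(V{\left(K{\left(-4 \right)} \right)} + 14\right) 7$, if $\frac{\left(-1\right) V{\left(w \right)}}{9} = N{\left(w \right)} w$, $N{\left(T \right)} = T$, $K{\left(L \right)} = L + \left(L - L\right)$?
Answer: $-9100$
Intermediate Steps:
$K{\left(L \right)} = L$ ($K{\left(L \right)} = L + 0 = L$)
$V{\left(w \right)} = - 9 w^{2}$ ($V{\left(w \right)} = - 9 w w = - 9 w^{2}$)
$10 \left(V{\left(K{\left(-4 \right)} \right)} + 14\right) 7 = 10 \left(- 9 \left(-4\right)^{2} + 14\right) 7 = 10 \left(\left(-9\right) 16 + 14\right) 7 = 10 \left(-144 + 14\right) 7 = 10 \left(-130\right) 7 = \left(-1300\right) 7 = -9100$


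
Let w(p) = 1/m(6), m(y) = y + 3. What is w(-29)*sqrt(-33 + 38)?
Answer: sqrt(5)/9 ≈ 0.24845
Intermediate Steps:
m(y) = 3 + y
w(p) = 1/9 (w(p) = 1/(3 + 6) = 1/9)
w(-29)*sqrt(-33 + 38) = sqrt(-33 + 38)/9 = sqrt(5)/9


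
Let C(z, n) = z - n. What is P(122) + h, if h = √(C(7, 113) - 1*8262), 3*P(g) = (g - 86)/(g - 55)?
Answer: 12/67 + 4*I*√523 ≈ 0.1791 + 91.477*I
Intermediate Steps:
P(g) = (-86 + g)/(3*(-55 + g)) (P(g) = ((g - 86)/(g - 55))/3 = ((-86 + g)/(-55 + g))/3 = (-86 + g)/(3*(-55 + g)))
h = 4*I*√523 (h = √((7 - 1*113) - 1*8262) = √((7 - 113) - 8262) = √(-106 - 8262) = √(-8368) = 4*I*√523 ≈ 91.477*I)
P(122) + h = (-86 + 122)/(3*(-55 + 122)) + 4*I*√523 = (⅓)*36/67 + 4*I*√523 = (⅓)*(1/67)*36 + 4*I*√523 = 12/67 + 4*I*√523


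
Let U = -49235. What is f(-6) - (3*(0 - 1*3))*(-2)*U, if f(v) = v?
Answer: 886224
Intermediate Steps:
f(-6) - (3*(0 - 1*3))*(-2)*U = -6 - (3*(0 - 1*3))*(-2)*(-49235) = -6 - (3*(0 - 3))*(-2)*(-49235) = -6 - (3*(-3))*(-2)*(-49235) = -6 - (-9*(-2))*(-49235) = -6 - 18*(-49235) = -6 - 1*(-886230) = -6 + 886230 = 886224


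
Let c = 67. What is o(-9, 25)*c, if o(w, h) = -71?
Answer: -4757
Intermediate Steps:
o(-9, 25)*c = -71*67 = -4757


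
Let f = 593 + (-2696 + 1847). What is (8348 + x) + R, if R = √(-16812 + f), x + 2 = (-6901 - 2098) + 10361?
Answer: 9708 + 2*I*√4267 ≈ 9708.0 + 130.64*I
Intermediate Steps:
x = 1360 (x = -2 + ((-6901 - 2098) + 10361) = -2 + (-8999 + 10361) = -2 + 1362 = 1360)
f = -256 (f = 593 - 849 = -256)
R = 2*I*√4267 (R = √(-16812 - 256) = √(-17068) = 2*I*√4267 ≈ 130.64*I)
(8348 + x) + R = (8348 + 1360) + 2*I*√4267 = 9708 + 2*I*√4267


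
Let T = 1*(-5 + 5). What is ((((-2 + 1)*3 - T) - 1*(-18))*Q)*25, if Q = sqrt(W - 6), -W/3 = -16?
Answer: 375*sqrt(42) ≈ 2430.3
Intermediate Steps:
W = 48 (W = -3*(-16) = 48)
Q = sqrt(42) (Q = sqrt(48 - 6) = sqrt(42) ≈ 6.4807)
T = 0 (T = 1*0 = 0)
((((-2 + 1)*3 - T) - 1*(-18))*Q)*25 = ((((-2 + 1)*3 - 1*0) - 1*(-18))*sqrt(42))*25 = (((-1*3 + 0) + 18)*sqrt(42))*25 = (((-3 + 0) + 18)*sqrt(42))*25 = ((-3 + 18)*sqrt(42))*25 = (15*sqrt(42))*25 = 375*sqrt(42)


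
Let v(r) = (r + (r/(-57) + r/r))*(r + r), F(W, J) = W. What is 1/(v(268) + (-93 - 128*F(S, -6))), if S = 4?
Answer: 57/8040355 ≈ 7.0892e-6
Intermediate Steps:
v(r) = 2*r*(1 + 56*r/57) (v(r) = (r + (r*(-1/57) + 1))*(2*r) = (r + (-r/57 + 1))*(2*r) = (r + (1 - r/57))*(2*r) = (1 + 56*r/57)*(2*r) = 2*r*(1 + 56*r/57))
1/(v(268) + (-93 - 128*F(S, -6))) = 1/((2/57)*268*(57 + 56*268) + (-93 - 128*4)) = 1/((2/57)*268*(57 + 15008) + (-93 - 512)) = 1/((2/57)*268*15065 - 605) = 1/(8074840/57 - 605) = 1/(8040355/57) = 57/8040355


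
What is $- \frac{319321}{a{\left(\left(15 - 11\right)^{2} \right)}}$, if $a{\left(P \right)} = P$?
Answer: $- \frac{319321}{16} \approx -19958.0$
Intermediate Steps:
$- \frac{319321}{a{\left(\left(15 - 11\right)^{2} \right)}} = - \frac{319321}{\left(15 - 11\right)^{2}} = - \frac{319321}{4^{2}} = - \frac{319321}{16}$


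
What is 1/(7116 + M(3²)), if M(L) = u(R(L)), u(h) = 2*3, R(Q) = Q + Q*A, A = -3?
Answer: 1/7122 ≈ 0.00014041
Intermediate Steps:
R(Q) = -2*Q (R(Q) = Q + Q*(-3) = Q - 3*Q = -2*Q)
u(h) = 6
M(L) = 6
1/(7116 + M(3²)) = 1/(7116 + 6) = 1/7122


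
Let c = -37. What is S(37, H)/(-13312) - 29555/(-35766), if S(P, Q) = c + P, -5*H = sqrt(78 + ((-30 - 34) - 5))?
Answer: 29555/35766 ≈ 0.82634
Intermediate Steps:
H = -3/5 (H = -sqrt(78 + ((-30 - 34) - 5))/5 = -sqrt(78 + (-64 - 5))/5 = -sqrt(78 - 69)/5 = -sqrt(9)/5 = -1/5*3 = -3/5 ≈ -0.60000)
S(P, Q) = -37 + P
S(37, H)/(-13312) - 29555/(-35766) = (-37 + 37)/(-13312) - 29555/(-35766) = 0*(-1/13312) - 29555*(-1/35766) = 0 + 29555/35766 = 29555/35766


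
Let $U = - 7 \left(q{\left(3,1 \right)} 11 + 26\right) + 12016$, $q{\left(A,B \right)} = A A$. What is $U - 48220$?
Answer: $-37079$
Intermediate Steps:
$q{\left(A,B \right)} = A^{2}$
$U = 11141$ ($U = - 7 \left(3^{2} \cdot 11 + 26\right) + 12016 = - 7 \left(9 \cdot 11 + 26\right) + 12016 = - 7 \left(99 + 26\right) + 12016 = \left(-7\right) 125 + 12016 = -875 + 12016 = 11141$)
$U - 48220 = 11141 - 48220 = -37079$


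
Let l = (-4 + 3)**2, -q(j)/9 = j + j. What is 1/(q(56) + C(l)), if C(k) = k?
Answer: -1/1007 ≈ -0.00099305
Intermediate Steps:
q(j) = -18*j (q(j) = -9*(j + j) = -18*j)
l = 1 (l = (-1)**2 = 1)
1/(q(56) + C(l)) = 1/(-18*56 + 1) = 1/(-1008 + 1) = 1/(-1007) = -1/1007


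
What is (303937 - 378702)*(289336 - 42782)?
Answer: -18433609810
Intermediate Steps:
(303937 - 378702)*(289336 - 42782) = -74765*246554 = -18433609810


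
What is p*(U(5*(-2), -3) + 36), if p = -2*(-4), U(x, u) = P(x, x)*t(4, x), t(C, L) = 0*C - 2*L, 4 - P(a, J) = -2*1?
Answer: 1248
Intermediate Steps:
P(a, J) = 6 (P(a, J) = 4 - (-2) = 4 - 1*(-2) = 4 + 2 = 6)
t(C, L) = -2*L (t(C, L) = 0 - 2*L = -2*L)
U(x, u) = -12*x (U(x, u) = 6*(-2*x) = -12*x)
p = 8
p*(U(5*(-2), -3) + 36) = 8*(-60*(-2) + 36) = 8*(-12*(-10) + 36) = 8*(120 + 36) = 8*156 = 1248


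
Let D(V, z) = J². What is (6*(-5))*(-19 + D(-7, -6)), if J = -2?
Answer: 450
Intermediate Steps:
D(V, z) = 4 (D(V, z) = (-2)² = 4)
(6*(-5))*(-19 + D(-7, -6)) = (6*(-5))*(-19 + 4) = -30*(-15) = 450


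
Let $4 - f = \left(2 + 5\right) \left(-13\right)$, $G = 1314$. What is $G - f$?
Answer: $1219$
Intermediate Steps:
$f = 95$ ($f = 4 - \left(2 + 5\right) \left(-13\right) = 4 - 7 \left(-13\right) = 4 - -91 = 4 + 91 = 95$)
$G - f = 1314 - 95 = 1219$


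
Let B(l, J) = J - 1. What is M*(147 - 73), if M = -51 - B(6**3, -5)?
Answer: -3330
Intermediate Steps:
B(l, J) = -1 + J
M = -45 (M = -51 - (-1 - 5) = -51 - 1*(-6) = -51 + 6 = -45)
M*(147 - 73) = -45*(147 - 73) = -45*74 = -3330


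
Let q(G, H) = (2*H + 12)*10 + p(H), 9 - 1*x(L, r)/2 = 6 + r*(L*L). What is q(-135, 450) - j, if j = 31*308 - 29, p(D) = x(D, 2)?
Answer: -810393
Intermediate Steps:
x(L, r) = 6 - 2*r*L**2 (x(L, r) = 18 - 2*(6 + r*(L*L)) = 18 - 2*(6 + r*L**2) = 18 + (-12 - 2*r*L**2) = 6 - 2*r*L**2)
p(D) = 6 - 4*D**2 (p(D) = 6 - 2*2*D**2 = 6 - 4*D**2)
q(G, H) = 126 - 4*H**2 + 20*H (q(G, H) = (2*H + 12)*10 + (6 - 4*H**2) = (12 + 2*H)*10 + (6 - 4*H**2) = (120 + 20*H) + (6 - 4*H**2) = 126 - 4*H**2 + 20*H)
j = 9519 (j = 9548 - 29 = 9519)
q(-135, 450) - j = (126 - 4*450**2 + 20*450) - 1*9519 = (126 - 4*202500 + 9000) - 9519 = (126 - 810000 + 9000) - 9519 = -800874 - 9519 = -810393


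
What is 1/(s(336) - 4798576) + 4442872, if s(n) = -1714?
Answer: 21327074032879/4800290 ≈ 4.4429e+6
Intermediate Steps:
1/(s(336) - 4798576) + 4442872 = 1/(-1714 - 4798576) + 4442872 = 1/(-4800290) + 4442872 = -1/4800290 + 4442872 = 21327074032879/4800290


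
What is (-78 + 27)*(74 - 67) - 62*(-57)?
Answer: 3177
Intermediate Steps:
(-78 + 27)*(74 - 67) - 62*(-57) = -51*7 + 3534 = -357 + 3534 = 3177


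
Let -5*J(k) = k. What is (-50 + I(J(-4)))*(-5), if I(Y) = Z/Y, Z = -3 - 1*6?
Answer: 1225/4 ≈ 306.25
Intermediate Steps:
J(k) = -k/5
Z = -9 (Z = -3 - 6 = -9)
I(Y) = -9/Y
(-50 + I(J(-4)))*(-5) = (-50 - 9/((-⅕*(-4))))*(-5) = (-50 - 9/⅘)*(-5) = (-50 - 9*5/4)*(-5) = (-50 - 45/4)*(-5) = -245/4*(-5) = 1225/4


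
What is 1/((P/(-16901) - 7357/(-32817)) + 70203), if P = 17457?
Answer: 554640117/38936951588039 ≈ 1.4245e-5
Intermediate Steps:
1/((P/(-16901) - 7357/(-32817)) + 70203) = 1/((17457/(-16901) - 7357/(-32817)) + 70203) = 1/((17457*(-1/16901) - 7357*(-1/32817)) + 70203) = 1/((-17457/16901 + 7357/32817) + 70203) = 1/(-448545712/554640117 + 70203) = 1/(38936951588039/554640117) = 554640117/38936951588039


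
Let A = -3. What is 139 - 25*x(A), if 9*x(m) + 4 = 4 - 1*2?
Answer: 1301/9 ≈ 144.56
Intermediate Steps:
x(m) = -2/9 (x(m) = -4/9 + (4 - 1*2)/9 = -4/9 + (4 - 2)/9 = -4/9 + (⅑)*2 = -4/9 + 2/9 = -2/9)
139 - 25*x(A) = 139 - 25*(-2/9) = 139 + 50/9 = 1301/9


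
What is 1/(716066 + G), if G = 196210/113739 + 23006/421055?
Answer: 47890374645/34292754242427554 ≈ 1.3965e-6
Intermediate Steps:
G = 85231880984/47890374645 (G = 196210*(1/113739) + 23006*(1/421055) = 196210/113739 + 23006/421055 = 85231880984/47890374645 ≈ 1.7797)
1/(716066 + G) = 1/(716066 + 85231880984/47890374645) = 1/(34292754242427554/47890374645) = 47890374645/34292754242427554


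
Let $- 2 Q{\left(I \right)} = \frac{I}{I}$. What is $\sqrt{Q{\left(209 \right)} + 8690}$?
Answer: $\frac{3 \sqrt{3862}}{2} \approx 93.218$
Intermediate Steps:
$Q{\left(I \right)} = - \frac{1}{2}$ ($Q{\left(I \right)} = - \frac{I \frac{1}{I}}{2} = \left(- \frac{1}{2}\right) 1 = - \frac{1}{2}$)
$\sqrt{Q{\left(209 \right)} + 8690} = \sqrt{- \frac{1}{2} + 8690} = \sqrt{\frac{17379}{2}} = \frac{3 \sqrt{3862}}{2}$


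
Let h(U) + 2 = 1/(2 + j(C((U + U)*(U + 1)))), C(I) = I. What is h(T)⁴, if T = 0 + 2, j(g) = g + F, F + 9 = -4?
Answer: 1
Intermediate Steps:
F = -13 (F = -9 - 4 = -13)
j(g) = -13 + g (j(g) = g - 13 = -13 + g)
T = 2
h(U) = -2 + 1/(-11 + 2*U*(1 + U)) (h(U) = -2 + 1/(2 + (-13 + (U + U)*(U + 1))) = -2 + 1/(2 + (-13 + (2*U)*(1 + U))) = -2 + 1/(2 + (-13 + 2*U*(1 + U))) = -2 + 1/(-11 + 2*U*(1 + U)))
h(T)⁴ = ((23 - 4*2*(1 + 2))/(-11 + 2*2*(1 + 2)))⁴ = ((23 - 4*2*3)/(-11 + 2*2*3))⁴ = ((23 - 24)/(-11 + 12))⁴ = (-1/1)⁴ = (1*(-1))⁴ = (-1)⁴ = 1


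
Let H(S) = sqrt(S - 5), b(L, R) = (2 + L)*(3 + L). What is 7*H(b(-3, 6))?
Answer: 7*I*sqrt(5) ≈ 15.652*I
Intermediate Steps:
H(S) = sqrt(-5 + S)
7*H(b(-3, 6)) = 7*sqrt(-5 + (6 + (-3)**2 + 5*(-3))) = 7*sqrt(-5 + (6 + 9 - 15)) = 7*sqrt(-5 + 0) = 7*sqrt(-5) = 7*(I*sqrt(5)) = 7*I*sqrt(5)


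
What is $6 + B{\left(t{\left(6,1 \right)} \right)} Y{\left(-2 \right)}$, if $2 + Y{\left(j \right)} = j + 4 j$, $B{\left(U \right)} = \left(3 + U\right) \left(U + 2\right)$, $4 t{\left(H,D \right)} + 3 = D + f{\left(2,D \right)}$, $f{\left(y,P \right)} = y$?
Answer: $-66$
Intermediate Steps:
$t{\left(H,D \right)} = - \frac{1}{4} + \frac{D}{4}$ ($t{\left(H,D \right)} = - \frac{3}{4} + \frac{D + 2}{4} = - \frac{3}{4} + \frac{2 + D}{4} = - \frac{3}{4} + \left(\frac{1}{2} + \frac{D}{4}\right) = - \frac{1}{4} + \frac{D}{4}$)
$B{\left(U \right)} = \left(2 + U\right) \left(3 + U\right)$ ($B{\left(U \right)} = \left(3 + U\right) \left(2 + U\right) = \left(2 + U\right) \left(3 + U\right)$)
$Y{\left(j \right)} = -2 + 5 j$ ($Y{\left(j \right)} = -2 + \left(j + 4 j\right) = -2 + 5 j$)
$6 + B{\left(t{\left(6,1 \right)} \right)} Y{\left(-2 \right)} = 6 + \left(6 + \left(- \frac{1}{4} + \frac{1}{4} \cdot 1\right)^{2} + 5 \left(- \frac{1}{4} + \frac{1}{4} \cdot 1\right)\right) \left(-2 + 5 \left(-2\right)\right) = 6 + \left(6 + \left(- \frac{1}{4} + \frac{1}{4}\right)^{2} + 5 \left(- \frac{1}{4} + \frac{1}{4}\right)\right) \left(-2 - 10\right) = 6 + \left(6 + 0^{2} + 5 \cdot 0\right) \left(-12\right) = 6 + \left(6 + 0 + 0\right) \left(-12\right) = 6 + 6 \left(-12\right) = 6 - 72 = -66$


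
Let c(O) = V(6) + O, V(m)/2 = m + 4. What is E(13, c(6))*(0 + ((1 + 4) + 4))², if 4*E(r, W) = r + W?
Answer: 3159/4 ≈ 789.75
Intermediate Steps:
V(m) = 8 + 2*m (V(m) = 2*(m + 4) = 2*(4 + m) = 8 + 2*m)
c(O) = 20 + O (c(O) = (8 + 2*6) + O = (8 + 12) + O = 20 + O)
E(r, W) = W/4 + r/4 (E(r, W) = (r + W)/4 = (W + r)/4 = W/4 + r/4)
E(13, c(6))*(0 + ((1 + 4) + 4))² = ((20 + 6)/4 + (¼)*13)*(0 + ((1 + 4) + 4))² = ((¼)*26 + 13/4)*(0 + (5 + 4))² = (13/2 + 13/4)*(0 + 9)² = (39/4)*9² = (39/4)*81 = 3159/4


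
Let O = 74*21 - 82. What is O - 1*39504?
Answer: -38032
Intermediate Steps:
O = 1472 (O = 1554 - 82 = 1472)
O - 1*39504 = 1472 - 1*39504 = 1472 - 39504 = -38032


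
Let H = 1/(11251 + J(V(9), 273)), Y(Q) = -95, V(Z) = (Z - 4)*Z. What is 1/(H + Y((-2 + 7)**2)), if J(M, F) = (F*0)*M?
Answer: -11251/1068844 ≈ -0.010526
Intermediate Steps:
V(Z) = Z*(-4 + Z) (V(Z) = (-4 + Z)*Z = Z*(-4 + Z))
J(M, F) = 0 (J(M, F) = 0*M = 0)
H = 1/11251 (H = 1/(11251 + 0) = 1/11251 ≈ 8.8881e-5)
1/(H + Y((-2 + 7)**2)) = 1/(1/11251 - 95) = 1/(-1068844/11251) = -11251/1068844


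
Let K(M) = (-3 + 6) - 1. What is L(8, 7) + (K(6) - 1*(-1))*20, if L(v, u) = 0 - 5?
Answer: 55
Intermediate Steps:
L(v, u) = -5
K(M) = 2 (K(M) = 3 - 1 = 2)
L(8, 7) + (K(6) - 1*(-1))*20 = -5 + (2 - 1*(-1))*20 = -5 + (2 + 1)*20 = -5 + 3*20 = -5 + 60 = 55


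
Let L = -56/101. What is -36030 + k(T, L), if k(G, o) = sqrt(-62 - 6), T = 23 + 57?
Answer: -36030 + 2*I*sqrt(17) ≈ -36030.0 + 8.2462*I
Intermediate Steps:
L = -56/101 (L = -56*1/101 = -56/101 ≈ -0.55446)
T = 80
k(G, o) = 2*I*sqrt(17) (k(G, o) = sqrt(-68) = 2*I*sqrt(17))
-36030 + k(T, L) = -36030 + 2*I*sqrt(17)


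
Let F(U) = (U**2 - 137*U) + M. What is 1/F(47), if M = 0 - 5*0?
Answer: -1/4230 ≈ -0.00023641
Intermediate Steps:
M = 0 (M = 0 + 0 = 0)
F(U) = U**2 - 137*U (F(U) = (U**2 - 137*U) + 0 = U**2 - 137*U)
1/F(47) = 1/(47*(-137 + 47)) = 1/(47*(-90)) = 1/(-4230) = -1/4230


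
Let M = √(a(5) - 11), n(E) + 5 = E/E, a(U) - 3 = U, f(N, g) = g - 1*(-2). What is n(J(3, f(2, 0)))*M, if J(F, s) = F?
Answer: -4*I*√3 ≈ -6.9282*I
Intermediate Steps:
f(N, g) = 2 + g (f(N, g) = g + 2 = 2 + g)
a(U) = 3 + U
n(E) = -4 (n(E) = -5 + E/E = -5 + 1 = -4)
M = I*√3 (M = √((3 + 5) - 11) = √(8 - 11) = √(-3) = I*√3 ≈ 1.732*I)
n(J(3, f(2, 0)))*M = -4*I*√3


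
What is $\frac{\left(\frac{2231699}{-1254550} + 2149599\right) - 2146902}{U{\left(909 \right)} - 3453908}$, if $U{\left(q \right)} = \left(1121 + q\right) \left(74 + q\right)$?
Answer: $- \frac{3381289651}{1829658301900} \approx -0.001848$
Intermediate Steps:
$U{\left(q \right)} = \left(74 + q\right) \left(1121 + q\right)$
$\frac{\left(\frac{2231699}{-1254550} + 2149599\right) - 2146902}{U{\left(909 \right)} - 3453908} = \frac{\left(\frac{2231699}{-1254550} + 2149599\right) - 2146902}{\left(82954 + 909^{2} + 1195 \cdot 909\right) - 3453908} = \frac{\left(2231699 \left(- \frac{1}{1254550}\right) + 2149599\right) - 2146902}{\left(82954 + 826281 + 1086255\right) - 3453908} = \frac{\left(- \frac{2231699}{1254550} + 2149599\right) - 2146902}{1995490 - 3453908} = \frac{\frac{2696777193751}{1254550} - 2146902}{-1458418} = \frac{3381289651}{1254550} \left(- \frac{1}{1458418}\right) = - \frac{3381289651}{1829658301900}$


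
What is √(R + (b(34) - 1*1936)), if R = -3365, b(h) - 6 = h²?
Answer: I*√4139 ≈ 64.335*I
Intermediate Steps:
b(h) = 6 + h²
√(R + (b(34) - 1*1936)) = √(-3365 + ((6 + 34²) - 1*1936)) = √(-3365 + ((6 + 1156) - 1936)) = √(-3365 + (1162 - 1936)) = √(-3365 - 774) = √(-4139) = I*√4139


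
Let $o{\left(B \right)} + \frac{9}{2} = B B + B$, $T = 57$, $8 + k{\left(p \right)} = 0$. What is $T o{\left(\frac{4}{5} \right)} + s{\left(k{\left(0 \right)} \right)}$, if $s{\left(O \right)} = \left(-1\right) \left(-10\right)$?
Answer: $- \frac{8221}{50} \approx -164.42$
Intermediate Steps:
$k{\left(p \right)} = -8$ ($k{\left(p \right)} = -8 + 0 = -8$)
$s{\left(O \right)} = 10$
$o{\left(B \right)} = - \frac{9}{2} + B + B^{2}$ ($o{\left(B \right)} = - \frac{9}{2} + \left(B B + B\right) = - \frac{9}{2} + \left(B^{2} + B\right) = - \frac{9}{2} + \left(B + B^{2}\right) = - \frac{9}{2} + B + B^{2}$)
$T o{\left(\frac{4}{5} \right)} + s{\left(k{\left(0 \right)} \right)} = 57 \left(- \frac{9}{2} + \frac{4}{5} + \left(\frac{4}{5}\right)^{2}\right) + 10 = 57 \left(- \frac{9}{2} + \frac{4}{5} + \frac{16}{25}\right) + 10 = 57 \left(- \frac{153}{50}\right) + 10 = - \frac{8721}{50} + 10 = - \frac{8221}{50}$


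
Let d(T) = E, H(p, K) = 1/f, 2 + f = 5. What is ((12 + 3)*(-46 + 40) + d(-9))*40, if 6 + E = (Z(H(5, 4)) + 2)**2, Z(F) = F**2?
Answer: -296600/81 ≈ -3661.7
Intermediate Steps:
f = 3 (f = -2 + 5 = 3)
H(p, K) = 1/3
E = -125/81 (E = -6 + ((1/3)**2 + 2)**2 = -6 + (1/9 + 2)**2 = -6 + (19/9)**2 = -6 + 361/81 = -125/81 ≈ -1.5432)
d(T) = -125/81
((12 + 3)*(-46 + 40) + d(-9))*40 = ((12 + 3)*(-46 + 40) - 125/81)*40 = (15*(-6) - 125/81)*40 = (-90 - 125/81)*40 = -7415/81*40 = -296600/81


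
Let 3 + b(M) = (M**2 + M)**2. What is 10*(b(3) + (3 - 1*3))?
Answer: 1410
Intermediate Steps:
b(M) = -3 + (M + M**2)**2 (b(M) = -3 + (M**2 + M)**2 = -3 + (M + M**2)**2)
10*(b(3) + (3 - 1*3)) = 10*((-3 + 3**2*(1 + 3)**2) + (3 - 1*3)) = 10*((-3 + 9*4**2) + (3 - 3)) = 10*((-3 + 9*16) + 0) = 10*((-3 + 144) + 0) = 10*(141 + 0) = 10*141 = 1410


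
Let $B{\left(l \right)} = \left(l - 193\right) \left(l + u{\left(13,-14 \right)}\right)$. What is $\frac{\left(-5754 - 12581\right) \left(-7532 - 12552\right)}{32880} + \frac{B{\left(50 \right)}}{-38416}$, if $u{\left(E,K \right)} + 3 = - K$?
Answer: $\frac{176832500381}{15788976} \approx 11200.0$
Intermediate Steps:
$u{\left(E,K \right)} = -3 - K$
$B{\left(l \right)} = \left(-193 + l\right) \left(11 + l\right)$ ($B{\left(l \right)} = \left(l - 193\right) \left(l - -11\right) = \left(-193 + l\right) \left(l + \left(-3 + 14\right)\right) = \left(-193 + l\right) \left(l + 11\right) = \left(-193 + l\right) \left(11 + l\right)$)
$\frac{\left(-5754 - 12581\right) \left(-7532 - 12552\right)}{32880} + \frac{B{\left(50 \right)}}{-38416} = \frac{\left(-5754 - 12581\right) \left(-7532 - 12552\right)}{32880} + \frac{-2123 + 50^{2} - 9100}{-38416} = \left(-18335\right) \left(-20084\right) \frac{1}{32880} + \left(-2123 + 2500 - 9100\right) \left(- \frac{1}{38416}\right) = 368240140 \cdot \frac{1}{32880} - - \frac{8723}{38416} = \frac{18412007}{1644} + \frac{8723}{38416} = \frac{176832500381}{15788976}$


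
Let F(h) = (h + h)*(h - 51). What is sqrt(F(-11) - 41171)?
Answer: 3*I*sqrt(4423) ≈ 199.52*I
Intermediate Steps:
F(h) = 2*h*(-51 + h) (F(h) = (2*h)*(-51 + h) = 2*h*(-51 + h))
sqrt(F(-11) - 41171) = sqrt(2*(-11)*(-51 - 11) - 41171) = sqrt(2*(-11)*(-62) - 41171) = sqrt(1364 - 41171) = sqrt(-39807) = 3*I*sqrt(4423)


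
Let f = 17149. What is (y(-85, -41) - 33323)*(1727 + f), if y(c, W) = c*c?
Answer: -492625848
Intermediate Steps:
y(c, W) = c²
(y(-85, -41) - 33323)*(1727 + f) = ((-85)² - 33323)*(1727 + 17149) = (7225 - 33323)*18876 = -26098*18876 = -492625848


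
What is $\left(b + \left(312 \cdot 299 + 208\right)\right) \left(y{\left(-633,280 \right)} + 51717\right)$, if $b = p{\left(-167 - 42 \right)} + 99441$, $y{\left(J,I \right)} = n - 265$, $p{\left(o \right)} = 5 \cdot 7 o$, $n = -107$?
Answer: $9530761590$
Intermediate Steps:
$p{\left(o \right)} = 35 o$
$y{\left(J,I \right)} = -372$ ($y{\left(J,I \right)} = -107 - 265 = -372$)
$b = 92126$ ($b = 35 \left(-167 - 42\right) + 99441 = 35 \left(-209\right) + 99441 = -7315 + 99441 = 92126$)
$\left(b + \left(312 \cdot 299 + 208\right)\right) \left(y{\left(-633,280 \right)} + 51717\right) = \left(92126 + \left(312 \cdot 299 + 208\right)\right) \left(-372 + 51717\right) = \left(92126 + \left(93288 + 208\right)\right) 51345 = \left(92126 + 93496\right) 51345 = 185622 \cdot 51345 = 9530761590$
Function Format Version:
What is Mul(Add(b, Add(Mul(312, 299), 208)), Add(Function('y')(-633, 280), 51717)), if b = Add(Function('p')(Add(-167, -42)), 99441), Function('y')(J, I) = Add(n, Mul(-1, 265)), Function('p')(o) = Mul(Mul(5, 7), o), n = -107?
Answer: 9530761590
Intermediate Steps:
Function('p')(o) = Mul(35, o)
Function('y')(J, I) = -372 (Function('y')(J, I) = Add(-107, Mul(-1, 265)) = Add(-107, -265) = -372)
b = 92126 (b = Add(Mul(35, Add(-167, -42)), 99441) = Add(Mul(35, -209), 99441) = Add(-7315, 99441) = 92126)
Mul(Add(b, Add(Mul(312, 299), 208)), Add(Function('y')(-633, 280), 51717)) = Mul(Add(92126, Add(Mul(312, 299), 208)), Add(-372, 51717)) = Mul(Add(92126, Add(93288, 208)), 51345) = Mul(Add(92126, 93496), 51345) = Mul(185622, 51345) = 9530761590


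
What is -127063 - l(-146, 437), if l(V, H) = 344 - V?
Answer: -127553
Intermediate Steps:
-127063 - l(-146, 437) = -127063 - (344 - 1*(-146)) = -127063 - (344 + 146) = -127063 - 1*490 = -127063 - 490 = -127553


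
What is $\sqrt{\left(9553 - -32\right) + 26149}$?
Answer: $\sqrt{35734} \approx 189.03$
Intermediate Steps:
$\sqrt{\left(9553 - -32\right) + 26149} = \sqrt{\left(9553 + 32\right) + 26149} = \sqrt{9585 + 26149} = \sqrt{35734}$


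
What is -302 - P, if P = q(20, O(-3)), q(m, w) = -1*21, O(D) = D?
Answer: -281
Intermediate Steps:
q(m, w) = -21
P = -21
-302 - P = -302 - 1*(-21) = -302 + 21 = -281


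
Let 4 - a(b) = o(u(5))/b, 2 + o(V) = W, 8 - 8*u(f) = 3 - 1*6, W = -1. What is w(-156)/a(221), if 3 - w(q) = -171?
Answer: 38454/887 ≈ 43.353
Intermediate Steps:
u(f) = 11/8 (u(f) = 1 - (3 - 1*6)/8 = 1 - (3 - 6)/8 = 1 - ⅛*(-3) = 1 + 3/8 = 11/8)
o(V) = -3 (o(V) = -2 - 1 = -3)
w(q) = 174 (w(q) = 3 - 1*(-171) = 3 + 171 = 174)
a(b) = 4 + 3/b (a(b) = 4 - (-3)/b = 4 + 3/b)
w(-156)/a(221) = 174/(4 + 3/221) = 174/(887/221) = 174*(221/887) = 38454/887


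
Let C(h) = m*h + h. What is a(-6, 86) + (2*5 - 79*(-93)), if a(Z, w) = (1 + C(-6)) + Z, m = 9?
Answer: 7292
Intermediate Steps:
C(h) = 10*h (C(h) = 9*h + h = 10*h)
a(Z, w) = -59 + Z (a(Z, w) = (1 + 10*(-6)) + Z = (1 - 60) + Z = -59 + Z)
a(-6, 86) + (2*5 - 79*(-93)) = (-59 - 6) + (2*5 - 79*(-93)) = -65 + (10 + 7347) = -65 + 7357 = 7292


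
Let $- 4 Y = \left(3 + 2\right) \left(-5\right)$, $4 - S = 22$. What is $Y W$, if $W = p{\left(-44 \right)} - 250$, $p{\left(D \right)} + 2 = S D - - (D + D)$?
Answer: $2825$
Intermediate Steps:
$S = -18$ ($S = 4 - 22 = -18$)
$p{\left(D \right)} = -2 - 16 D$ ($p{\left(D \right)} = -2 - \left(- (D + D) + 18 D\right) = -2 - \left(18 D - 2 D\right) = -2 - 16 D$)
$W = 452$ ($W = \left(-2 - -704\right) - 250 = \left(-2 + 704\right) - 250 = 702 - 250 = 452$)
$Y = \frac{25}{4}$ ($Y = - \frac{\left(3 + 2\right) \left(-5\right)}{4} = - \frac{5 \left(-5\right)}{4} = \left(- \frac{1}{4}\right) \left(-25\right) = \frac{25}{4} \approx 6.25$)
$Y W = \frac{25}{4} \cdot 452 = 2825$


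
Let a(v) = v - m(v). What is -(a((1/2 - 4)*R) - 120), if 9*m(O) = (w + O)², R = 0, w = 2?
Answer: 1084/9 ≈ 120.44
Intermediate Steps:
m(O) = (2 + O)²/9
a(v) = v - (2 + v)²/9
-(a((1/2 - 4)*R) - 120) = -(((1/2 - 4)*0 - (2 + (1/2 - 4)*0)²/9) - 120) = -(((½ - 4)*0 - (2 + (½ - 4)*0)²/9) - 120) = -((-7/2*0 - (2 - 7/2*0)²/9) - 120) = -((0 - (2 + 0)²/9) - 120) = -((0 - ⅑*2²) - 120) = -((0 - ⅑*4) - 120) = -((0 - 4/9) - 120) = -(-4/9 - 120) = -1*(-1084/9) = 1084/9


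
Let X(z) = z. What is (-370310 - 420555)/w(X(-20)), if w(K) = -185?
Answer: 158173/37 ≈ 4274.9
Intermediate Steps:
(-370310 - 420555)/w(X(-20)) = (-370310 - 420555)/(-185) = -790865*(-1/185) = 158173/37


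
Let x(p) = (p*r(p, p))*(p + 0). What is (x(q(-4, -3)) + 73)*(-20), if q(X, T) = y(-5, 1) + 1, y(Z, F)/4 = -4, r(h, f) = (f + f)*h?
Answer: -2026460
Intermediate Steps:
r(h, f) = 2*f*h (r(h, f) = (2*f)*h = 2*f*h)
y(Z, F) = -16 (y(Z, F) = 4*(-4) = -16)
q(X, T) = -15 (q(X, T) = -16 + 1 = -15)
x(p) = 2*p**4 (x(p) = (p*(2*p*p))*(p + 0) = (p*(2*p**2))*p = (2*p**3)*p = 2*p**4)
(x(q(-4, -3)) + 73)*(-20) = (2*(-15)**4 + 73)*(-20) = (2*50625 + 73)*(-20) = (101250 + 73)*(-20) = 101323*(-20) = -2026460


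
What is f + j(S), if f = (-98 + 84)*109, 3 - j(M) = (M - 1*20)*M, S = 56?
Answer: -3539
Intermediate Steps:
j(M) = 3 - M*(-20 + M) (j(M) = 3 - (M - 1*20)*M = 3 - (M - 20)*M = 3 - (-20 + M)*M = 3 - M*(-20 + M))
f = -1526 (f = -14*109 = -1526)
f + j(S) = -1526 + (3 - 1*56**2 + 20*56) = -1526 + (3 - 1*3136 + 1120) = -1526 + (3 - 3136 + 1120) = -1526 - 2013 = -3539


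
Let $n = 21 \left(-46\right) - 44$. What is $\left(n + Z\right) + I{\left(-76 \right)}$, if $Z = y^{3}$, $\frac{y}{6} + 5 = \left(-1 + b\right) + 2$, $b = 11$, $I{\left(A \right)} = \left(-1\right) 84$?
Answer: $72994$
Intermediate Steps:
$I{\left(A \right)} = -84$
$y = 42$ ($y = -30 + 6 \left(\left(-1 + 11\right) + 2\right) = -30 + 6 \left(10 + 2\right) = -30 + 6 \cdot 12 = -30 + 72 = 42$)
$n = -1010$ ($n = -966 - 44 = -1010$)
$Z = 74088$ ($Z = 42^{3} = 74088$)
$\left(n + Z\right) + I{\left(-76 \right)} = \left(-1010 + 74088\right) - 84 = 73078 - 84 = 72994$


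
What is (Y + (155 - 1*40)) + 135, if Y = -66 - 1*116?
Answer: 68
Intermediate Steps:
Y = -182 (Y = -66 - 116 = -182)
(Y + (155 - 1*40)) + 135 = (-182 + (155 - 1*40)) + 135 = (-182 + (155 - 40)) + 135 = (-182 + 115) + 135 = -67 + 135 = 68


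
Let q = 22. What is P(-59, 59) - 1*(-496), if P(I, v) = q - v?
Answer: 459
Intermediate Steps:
P(I, v) = 22 - v
P(-59, 59) - 1*(-496) = (22 - 1*59) - 1*(-496) = (22 - 59) + 496 = -37 + 496 = 459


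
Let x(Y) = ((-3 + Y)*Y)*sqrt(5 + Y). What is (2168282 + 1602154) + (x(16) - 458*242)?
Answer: 3659600 + 208*sqrt(21) ≈ 3.6606e+6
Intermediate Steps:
x(Y) = Y*sqrt(5 + Y)*(-3 + Y) (x(Y) = (Y*(-3 + Y))*sqrt(5 + Y) = Y*sqrt(5 + Y)*(-3 + Y))
(2168282 + 1602154) + (x(16) - 458*242) = (2168282 + 1602154) + (16*sqrt(5 + 16)*(-3 + 16) - 458*242) = 3770436 + (16*sqrt(21)*13 - 110836) = 3770436 + (208*sqrt(21) - 110836) = 3770436 + (-110836 + 208*sqrt(21)) = 3659600 + 208*sqrt(21)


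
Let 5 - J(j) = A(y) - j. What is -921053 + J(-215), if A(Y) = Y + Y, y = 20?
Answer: -921303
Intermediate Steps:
A(Y) = 2*Y
J(j) = -35 + j (J(j) = 5 - (2*20 - j) = 5 - (40 - j) = 5 + (-40 + j) = -35 + j)
-921053 + J(-215) = -921053 + (-35 - 215) = -921053 - 250 = -921303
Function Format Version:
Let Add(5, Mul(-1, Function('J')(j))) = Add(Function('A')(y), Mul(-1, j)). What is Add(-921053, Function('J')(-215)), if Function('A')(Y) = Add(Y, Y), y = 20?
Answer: -921303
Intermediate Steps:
Function('A')(Y) = Mul(2, Y)
Function('J')(j) = Add(-35, j) (Function('J')(j) = Add(5, Mul(-1, Add(Mul(2, 20), Mul(-1, j)))) = Add(5, Mul(-1, Add(40, Mul(-1, j)))) = Add(5, Add(-40, j)) = Add(-35, j))
Add(-921053, Function('J')(-215)) = Add(-921053, Add(-35, -215)) = Add(-921053, -250) = -921303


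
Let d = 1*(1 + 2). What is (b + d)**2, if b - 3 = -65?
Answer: 3481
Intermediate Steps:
b = -62 (b = 3 - 65 = -62)
d = 3 (d = 1*3 = 3)
(b + d)**2 = (-62 + 3)**2 = (-59)**2 = 3481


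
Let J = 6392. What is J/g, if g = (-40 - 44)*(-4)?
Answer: 799/42 ≈ 19.024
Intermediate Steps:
g = 336 (g = -84*(-4) = 336)
J/g = 6392/336 = 6392*(1/336) = 799/42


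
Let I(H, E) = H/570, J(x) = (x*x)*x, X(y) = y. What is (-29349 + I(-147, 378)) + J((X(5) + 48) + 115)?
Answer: 895333721/190 ≈ 4.7123e+6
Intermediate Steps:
J(x) = x³ (J(x) = x²*x = x³)
I(H, E) = H/570 (I(H, E) = H*(1/570) = H/570)
(-29349 + I(-147, 378)) + J((X(5) + 48) + 115) = (-29349 + (1/570)*(-147)) + ((5 + 48) + 115)³ = (-29349 - 49/190) + (53 + 115)³ = -5576359/190 + 168³ = -5576359/190 + 4741632 = 895333721/190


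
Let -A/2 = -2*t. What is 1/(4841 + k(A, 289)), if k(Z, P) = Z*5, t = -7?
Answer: 1/4701 ≈ 0.00021272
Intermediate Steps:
A = -28 (A = -(-4)*(-7) = -2*14 = -28)
k(Z, P) = 5*Z
1/(4841 + k(A, 289)) = 1/(4841 + 5*(-28)) = 1/(4841 - 140) = 1/4701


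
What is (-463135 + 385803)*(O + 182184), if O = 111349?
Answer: -22699493956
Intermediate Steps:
(-463135 + 385803)*(O + 182184) = (-463135 + 385803)*(111349 + 182184) = -77332*293533 = -22699493956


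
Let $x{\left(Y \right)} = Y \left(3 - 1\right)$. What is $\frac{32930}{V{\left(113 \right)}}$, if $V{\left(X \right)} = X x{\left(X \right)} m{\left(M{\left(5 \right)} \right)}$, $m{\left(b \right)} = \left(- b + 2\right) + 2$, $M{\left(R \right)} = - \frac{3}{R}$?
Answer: $\frac{82325}{293687} \approx 0.28032$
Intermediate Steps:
$x{\left(Y \right)} = 2 Y$ ($x{\left(Y \right)} = Y 2 = 2 Y$)
$m{\left(b \right)} = 4 - b$ ($m{\left(b \right)} = \left(2 - b\right) + 2 = 4 - b$)
$V{\left(X \right)} = \frac{46 X^{2}}{5}$ ($V{\left(X \right)} = X 2 X \left(4 - - \frac{3}{5}\right) = 2 X^{2} \left(4 - \left(-3\right) \frac{1}{5}\right) = 2 X^{2} \left(4 - - \frac{3}{5}\right) = 2 X^{2} \left(4 + \frac{3}{5}\right) = 2 X^{2} \cdot \frac{23}{5} = \frac{46 X^{2}}{5}$)
$\frac{32930}{V{\left(113 \right)}} = \frac{32930}{\frac{46}{5} \cdot 113^{2}} = \frac{32930}{\frac{46}{5} \cdot 12769} = \frac{32930}{\frac{587374}{5}} = 32930 \cdot \frac{5}{587374} = \frac{82325}{293687}$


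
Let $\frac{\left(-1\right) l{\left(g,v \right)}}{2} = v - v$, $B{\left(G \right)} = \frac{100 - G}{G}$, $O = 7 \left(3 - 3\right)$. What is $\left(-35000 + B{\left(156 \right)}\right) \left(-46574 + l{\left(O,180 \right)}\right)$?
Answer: $\frac{63574162036}{39} \approx 1.6301 \cdot 10^{9}$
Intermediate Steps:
$O = 0$ ($O = 7 \cdot 0 = 0$)
$B{\left(G \right)} = \frac{100 - G}{G}$
$l{\left(g,v \right)} = 0$ ($l{\left(g,v \right)} = - 2 \left(v - v\right) = \left(-2\right) 0 = 0$)
$\left(-35000 + B{\left(156 \right)}\right) \left(-46574 + l{\left(O,180 \right)}\right) = \left(-35000 + \frac{100 - 156}{156}\right) \left(-46574 + 0\right) = \left(-35000 + \frac{100 - 156}{156}\right) \left(-46574\right) = \left(-35000 + \frac{1}{156} \left(-56\right)\right) \left(-46574\right) = \left(-35000 - \frac{14}{39}\right) \left(-46574\right) = \left(- \frac{1365014}{39}\right) \left(-46574\right) = \frac{63574162036}{39}$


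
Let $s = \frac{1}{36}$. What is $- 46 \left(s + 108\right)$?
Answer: $- \frac{89447}{18} \approx -4969.3$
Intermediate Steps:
$s = \frac{1}{36} \approx 0.027778$
$- 46 \left(s + 108\right) = - 46 \left(\frac{1}{36} + 108\right) = \left(-46\right) \frac{3889}{36} = - \frac{89447}{18}$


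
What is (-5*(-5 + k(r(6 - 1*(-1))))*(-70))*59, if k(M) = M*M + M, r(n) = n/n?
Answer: -61950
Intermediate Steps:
r(n) = 1
k(M) = M + M² (k(M) = M² + M = M + M²)
(-5*(-5 + k(r(6 - 1*(-1))))*(-70))*59 = (-5*(-5 + 1*(1 + 1))*(-70))*59 = (-5*(-5 + 1*2)*(-70))*59 = (-5*(-5 + 2)*(-70))*59 = (-5*(-3)*(-70))*59 = (15*(-70))*59 = -1050*59 = -61950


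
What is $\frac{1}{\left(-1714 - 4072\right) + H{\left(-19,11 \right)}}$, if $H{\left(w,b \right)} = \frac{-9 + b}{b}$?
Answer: $- \frac{11}{63644} \approx -0.00017284$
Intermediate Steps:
$H{\left(w,b \right)} = \frac{-9 + b}{b}$
$\frac{1}{\left(-1714 - 4072\right) + H{\left(-19,11 \right)}} = \frac{1}{\left(-1714 - 4072\right) + \frac{-9 + 11}{11}} = \frac{1}{-5786 + \frac{1}{11} \cdot 2} = \frac{1}{-5786 + \frac{2}{11}} = \frac{1}{- \frac{63644}{11}} = - \frac{11}{63644}$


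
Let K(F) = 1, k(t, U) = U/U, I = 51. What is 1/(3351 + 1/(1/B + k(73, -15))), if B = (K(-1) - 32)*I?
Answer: 1580/5296161 ≈ 0.00029833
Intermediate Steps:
k(t, U) = 1
B = -1581 (B = (1 - 32)*51 = -31*51 = -1581)
1/(3351 + 1/(1/B + k(73, -15))) = 1/(3351 + 1/(1/(-1581) + 1)) = 1/(3351 + 1/(-1/1581 + 1)) = 1/(3351 + 1/(1580/1581)) = 1/(3351 + 1581/1580) = 1/(5296161/1580) = 1580/5296161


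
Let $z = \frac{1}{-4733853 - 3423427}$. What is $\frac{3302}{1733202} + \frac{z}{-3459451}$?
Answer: $\frac{46590741959231881}{24455229298522901280} \approx 0.0019051$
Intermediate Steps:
$z = - \frac{1}{8157280}$ ($z = \frac{1}{-8157280} = - \frac{1}{8157280} \approx -1.2259 \cdot 10^{-7}$)
$\frac{3302}{1733202} + \frac{z}{-3459451} = \frac{3302}{1733202} - \frac{1}{8157280 \left(-3459451\right)} = 3302 \cdot \frac{1}{1733202} - - \frac{1}{28219710453280} = \frac{1651}{866601} + \frac{1}{28219710453280} = \frac{46590741959231881}{24455229298522901280}$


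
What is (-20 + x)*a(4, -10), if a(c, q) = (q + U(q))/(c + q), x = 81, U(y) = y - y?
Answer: 305/3 ≈ 101.67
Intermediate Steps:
U(y) = 0
a(c, q) = q/(c + q) (a(c, q) = (q + 0)/(c + q) = q/(c + q))
(-20 + x)*a(4, -10) = (-20 + 81)*(-10/(4 - 10)) = 61*(-10/(-6)) = 61*(-10*(-1/6)) = 61*(5/3) = 305/3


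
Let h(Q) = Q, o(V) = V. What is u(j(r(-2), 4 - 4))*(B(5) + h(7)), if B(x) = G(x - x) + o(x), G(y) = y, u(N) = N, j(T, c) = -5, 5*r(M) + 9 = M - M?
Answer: -60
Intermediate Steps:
r(M) = -9/5 (r(M) = -9/5 + (M - M)/5 = -9/5 + (⅕)*0 = -9/5 + 0 = -9/5)
B(x) = x (B(x) = (x - x) + x = 0 + x = x)
u(j(r(-2), 4 - 4))*(B(5) + h(7)) = -5*(5 + 7) = -5*12 = -60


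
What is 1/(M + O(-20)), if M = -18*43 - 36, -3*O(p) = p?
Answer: -3/2410 ≈ -0.0012448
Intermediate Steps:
O(p) = -p/3
M = -810 (M = -774 - 36 = -810)
1/(M + O(-20)) = 1/(-810 - 1/3*(-20)) = 1/(-810 + 20/3) = 1/(-2410/3) = -3/2410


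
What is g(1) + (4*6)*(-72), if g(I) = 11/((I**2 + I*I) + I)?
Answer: -5173/3 ≈ -1724.3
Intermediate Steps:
g(I) = 11/(I + 2*I**2) (g(I) = 11/((I**2 + I**2) + I) = 11/(2*I**2 + I) = 11/(I + 2*I**2))
g(1) + (4*6)*(-72) = 11/(1*(1 + 2*1)) + (4*6)*(-72) = 11*1/(1 + 2) + 24*(-72) = 11*1/3 - 1728 = 11*1*(1/3) - 1728 = 11/3 - 1728 = -5173/3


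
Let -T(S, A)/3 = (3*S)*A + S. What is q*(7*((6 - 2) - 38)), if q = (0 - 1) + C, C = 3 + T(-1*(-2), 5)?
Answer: 22372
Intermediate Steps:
T(S, A) = -3*S - 9*A*S (T(S, A) = -3*((3*S)*A + S) = -3*(3*A*S + S) = -3*(S + 3*A*S) = -3*S - 9*A*S)
C = -93 (C = 3 - 3*(-1*(-2))*(1 + 3*5) = 3 - 3*2*(1 + 15) = 3 - 3*2*16 = 3 - 96 = -93)
q = -94 (q = (0 - 1) - 93 = -1 - 93 = -94)
q*(7*((6 - 2) - 38)) = -658*((6 - 2) - 38) = -658*(4 - 38) = -658*(-34) = -94*(-238) = 22372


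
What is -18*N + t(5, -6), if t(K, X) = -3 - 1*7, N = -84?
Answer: 1502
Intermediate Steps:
t(K, X) = -10 (t(K, X) = -3 - 7 = -10)
-18*N + t(5, -6) = -18*(-84) - 10 = 1512 - 10 = 1502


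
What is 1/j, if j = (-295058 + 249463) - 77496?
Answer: -1/123091 ≈ -8.1241e-6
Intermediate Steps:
j = -123091 (j = -45595 - 77496 = -123091)
1/j = 1/(-123091) = -1/123091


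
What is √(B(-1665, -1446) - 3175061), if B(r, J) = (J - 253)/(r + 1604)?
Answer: I*√11814298342/61 ≈ 1781.9*I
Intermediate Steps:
B(r, J) = (-253 + J)/(1604 + r)
√(B(-1665, -1446) - 3175061) = √((-253 - 1446)/(1604 - 1665) - 3175061) = √(-1699/(-61) - 3175061) = √(-1/61*(-1699) - 3175061) = √(1699/61 - 3175061) = √(-193677022/61) = I*√11814298342/61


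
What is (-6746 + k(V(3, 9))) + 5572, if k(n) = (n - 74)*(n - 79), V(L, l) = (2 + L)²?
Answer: 1472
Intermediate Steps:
k(n) = (-79 + n)*(-74 + n) (k(n) = (-74 + n)*(-79 + n) = (-79 + n)*(-74 + n))
(-6746 + k(V(3, 9))) + 5572 = (-6746 + (5846 + ((2 + 3)²)² - 153*(2 + 3)²)) + 5572 = (-6746 + (5846 + (5²)² - 153*5²)) + 5572 = (-6746 + (5846 + 25² - 153*25)) + 5572 = (-6746 + (5846 + 625 - 3825)) + 5572 = (-6746 + 2646) + 5572 = -4100 + 5572 = 1472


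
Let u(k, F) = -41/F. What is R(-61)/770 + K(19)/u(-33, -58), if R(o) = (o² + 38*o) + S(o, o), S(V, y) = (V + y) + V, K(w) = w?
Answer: 89856/3157 ≈ 28.462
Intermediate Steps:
S(V, y) = y + 2*V
R(o) = o² + 41*o (R(o) = (o² + 38*o) + (o + 2*o) = (o² + 38*o) + 3*o = o² + 41*o)
R(-61)/770 + K(19)/u(-33, -58) = -61*(41 - 61)/770 + 19/((-41/(-58))) = -61*(-20)*(1/770) + 19/((-41*(-1/58))) = 1220*(1/770) + 19/(41/58) = 122/77 + 19*(58/41) = 122/77 + 1102/41 = 89856/3157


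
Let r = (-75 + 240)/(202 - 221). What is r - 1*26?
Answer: -659/19 ≈ -34.684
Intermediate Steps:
r = -165/19 (r = 165/(-19) = 165*(-1/19) = -165/19 ≈ -8.6842)
r - 1*26 = -165/19 - 1*26 = -165/19 - 26 = -659/19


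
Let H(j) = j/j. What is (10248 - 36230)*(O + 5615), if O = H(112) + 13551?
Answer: -497996994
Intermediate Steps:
H(j) = 1
O = 13552 (O = 1 + 13551 = 13552)
(10248 - 36230)*(O + 5615) = (10248 - 36230)*(13552 + 5615) = -25982*19167 = -497996994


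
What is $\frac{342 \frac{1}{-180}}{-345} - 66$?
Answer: $- \frac{227681}{3450} \approx -65.995$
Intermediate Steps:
$\frac{342 \frac{1}{-180}}{-345} - 66 = 342 \left(- \frac{1}{180}\right) \left(- \frac{1}{345}\right) - 66 = \left(- \frac{19}{10}\right) \left(- \frac{1}{345}\right) - 66 = \frac{19}{3450} - 66 = - \frac{227681}{3450}$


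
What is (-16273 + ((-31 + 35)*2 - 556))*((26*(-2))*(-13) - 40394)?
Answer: 668096478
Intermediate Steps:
(-16273 + ((-31 + 35)*2 - 556))*((26*(-2))*(-13) - 40394) = (-16273 + (4*2 - 556))*(-52*(-13) - 40394) = (-16273 + (8 - 556))*(676 - 40394) = (-16273 - 548)*(-39718) = -16821*(-39718) = 668096478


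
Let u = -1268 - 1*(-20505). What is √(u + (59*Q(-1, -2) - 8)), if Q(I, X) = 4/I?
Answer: √18993 ≈ 137.82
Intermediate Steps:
u = 19237 (u = -1268 + 20505 = 19237)
√(u + (59*Q(-1, -2) - 8)) = √(19237 + (59*(4/(-1)) - 8)) = √(19237 + (59*(4*(-1)) - 8)) = √(19237 + (59*(-4) - 8)) = √(19237 + (-236 - 8)) = √(19237 - 244) = √18993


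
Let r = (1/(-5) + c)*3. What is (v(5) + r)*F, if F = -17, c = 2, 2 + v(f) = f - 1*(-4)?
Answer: -1054/5 ≈ -210.80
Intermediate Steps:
v(f) = 2 + f (v(f) = -2 + (f - 1*(-4)) = -2 + (f + 4) = -2 + (4 + f) = 2 + f)
r = 27/5 (r = (1/(-5) + 2)*3 = (-1/5 + 2)*3 = (9/5)*3 = 27/5 ≈ 5.4000)
(v(5) + r)*F = ((2 + 5) + 27/5)*(-17) = (7 + 27/5)*(-17) = (62/5)*(-17) = -1054/5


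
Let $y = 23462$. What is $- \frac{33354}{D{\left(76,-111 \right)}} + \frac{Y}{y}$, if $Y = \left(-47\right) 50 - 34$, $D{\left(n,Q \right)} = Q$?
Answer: $\frac{130381154}{434047} \approx 300.38$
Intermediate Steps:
$Y = -2384$ ($Y = -2350 - 34 = -2384$)
$- \frac{33354}{D{\left(76,-111 \right)}} + \frac{Y}{y} = - \frac{33354}{-111} - \frac{2384}{23462} = \left(-33354\right) \left(- \frac{1}{111}\right) - \frac{1192}{11731} = \frac{11118}{37} - \frac{1192}{11731} = \frac{130381154}{434047}$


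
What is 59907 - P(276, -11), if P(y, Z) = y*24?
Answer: 53283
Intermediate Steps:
P(y, Z) = 24*y
59907 - P(276, -11) = 59907 - 24*276 = 59907 - 1*6624 = 59907 - 6624 = 53283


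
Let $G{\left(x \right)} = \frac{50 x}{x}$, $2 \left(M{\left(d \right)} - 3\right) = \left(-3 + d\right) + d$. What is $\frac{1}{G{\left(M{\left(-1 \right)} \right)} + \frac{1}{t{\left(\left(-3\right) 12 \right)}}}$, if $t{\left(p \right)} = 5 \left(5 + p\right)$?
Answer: $\frac{155}{7749} \approx 0.020003$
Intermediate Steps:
$t{\left(p \right)} = 25 + 5 p$
$M{\left(d \right)} = \frac{3}{2} + d$ ($M{\left(d \right)} = 3 + \frac{\left(-3 + d\right) + d}{2} = 3 + \frac{-3 + 2 d}{2} = 3 + \left(- \frac{3}{2} + d\right) = \frac{3}{2} + d$)
$G{\left(x \right)} = 50$
$\frac{1}{G{\left(M{\left(-1 \right)} \right)} + \frac{1}{t{\left(\left(-3\right) 12 \right)}}} = \frac{1}{50 + \frac{1}{25 + 5 \left(\left(-3\right) 12\right)}} = \frac{1}{50 + \frac{1}{25 + 5 \left(-36\right)}} = \frac{1}{50 + \frac{1}{25 - 180}} = \frac{1}{50 + \frac{1}{-155}} = \frac{1}{50 - \frac{1}{155}} = \frac{1}{\frac{7749}{155}} = \frac{155}{7749}$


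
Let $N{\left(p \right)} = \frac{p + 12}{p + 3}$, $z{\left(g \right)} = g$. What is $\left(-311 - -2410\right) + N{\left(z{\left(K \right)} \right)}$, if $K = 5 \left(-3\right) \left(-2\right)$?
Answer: $\frac{23103}{11} \approx 2100.3$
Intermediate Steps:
$K = 30$ ($K = \left(-15\right) \left(-2\right) = 30$)
$N{\left(p \right)} = \frac{12 + p}{3 + p}$
$\left(-311 - -2410\right) + N{\left(z{\left(K \right)} \right)} = \left(-311 - -2410\right) + \frac{12 + 30}{3 + 30} = \left(-311 + 2410\right) + \frac{1}{33} \cdot 42 = 2099 + \frac{1}{33} \cdot 42 = 2099 + \frac{14}{11} = \frac{23103}{11}$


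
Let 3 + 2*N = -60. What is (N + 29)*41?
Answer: -205/2 ≈ -102.50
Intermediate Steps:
N = -63/2 (N = -3/2 + (½)*(-60) = -3/2 - 30 = -63/2 ≈ -31.500)
(N + 29)*41 = (-63/2 + 29)*41 = -5/2*41 = -205/2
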